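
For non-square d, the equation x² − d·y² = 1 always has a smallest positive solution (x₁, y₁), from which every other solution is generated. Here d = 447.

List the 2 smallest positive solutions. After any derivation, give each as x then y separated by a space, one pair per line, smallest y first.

148 7
43807 2072

√447 → a₀=21, period (7,42); ℓ=2 even so k=1
step 0: (21, 1)  from 21·(1,0) + (0,1)
step 1: (148, 7)  from 7·(21,1) + (1,0)
→ (148, 7).  Check: 148²=21904, 447·7²=21903, difference 1.
k=2:  x_2 = 148·148+447·7·7 = 43807,  y_2 = 148·7+7·148 = 2072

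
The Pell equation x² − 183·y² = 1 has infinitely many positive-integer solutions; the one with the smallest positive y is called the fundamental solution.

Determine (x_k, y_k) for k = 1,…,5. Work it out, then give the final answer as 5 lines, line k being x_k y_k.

487 36
474337 35064
462003751 34152300
449991179137 33264305136
438290946475687 32399399050164

d=183: √d = [13; 1,1,8,1,1,26] (ℓ=6, even), read p_5/q_5
step 0: (13, 1)  from 13·(1,0) + (0,1)
step 1: (14, 1)  from 1·(13,1) + (1,0)
step 2: (27, 2)  from 1·(14,1) + (13,1)
…
step 4: (257, 19)  from 1·(230,17) + (27,2)
step 5: (487, 36)  from 1·(257,19) + (230,17)
fundamental: x₁=487, y₁=36  (since 237169 − 183·1296 = 1)
(x_2, y_2) = (487·487 + 183·36·36, 487·36 + 36·487) = (474337, 35064)
(x_3, y_3) = (487·474337 + 183·36·35064, 487·35064 + 36·474337) = (462003751, 34152300)
(x_4, y_4) = (487·462003751 + 183·36·34152300, 487·34152300 + 36·462003751) = (449991179137, 33264305136)
(x_5, y_5) = (487·449991179137 + 183·36·33264305136, 487·33264305136 + 36·449991179137) = (438290946475687, 32399399050164)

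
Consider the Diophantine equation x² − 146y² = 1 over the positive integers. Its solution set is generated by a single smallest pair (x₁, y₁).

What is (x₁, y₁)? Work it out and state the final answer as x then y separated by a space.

145 12

√146 = [12; 12,24, …], period ℓ=2 (even) → k=1
k=0  a_k=12  p_k/q_k = 12/1
k=1  a_k=12  p_k/q_k = 145/12
fundamental: x₁=145, y₁=12  (since 21025 − 146·144 = 1)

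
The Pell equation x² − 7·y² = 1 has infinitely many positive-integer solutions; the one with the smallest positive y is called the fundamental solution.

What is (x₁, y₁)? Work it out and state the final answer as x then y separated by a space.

√7 = [2; 1,1,1,4, …], period ℓ=4 (even) → k=3
step 0: (2, 1)  from 2·(1,0) + (0,1)
step 1: (3, 1)  from 1·(2,1) + (1,0)
step 2: (5, 2)  from 1·(3,1) + (2,1)
step 3: (8, 3)  from 1·(5,2) + (3,1)
(x₁, y₁) = (8, 3);  8² − 7·3² = 1 ✓

8 3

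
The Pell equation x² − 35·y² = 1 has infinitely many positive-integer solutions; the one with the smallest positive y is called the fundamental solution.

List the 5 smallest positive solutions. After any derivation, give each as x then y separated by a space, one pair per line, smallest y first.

√35 → a₀=5, period (1,10); ℓ=2 even so k=1
i=0: a=5 ⇒ p=5, q=1
i=1: a=1 ⇒ p=6, q=1
(x₁, y₁) = (6, 1);  6² − 35·1² = 1 ✓
n=2: (6,1)∘(6,1) = (6·6+35·1·1, 6·1+1·6) = (71,12)
n=3: (71,12)∘(6,1) = (6·71+35·1·12, 6·12+1·71) = (846,143)
n=4: (846,143)∘(6,1) = (6·846+35·1·143, 6·143+1·846) = (10081,1704)
n=5: (10081,1704)∘(6,1) = (6·10081+35·1·1704, 6·1704+1·10081) = (120126,20305)

6 1
71 12
846 143
10081 1704
120126 20305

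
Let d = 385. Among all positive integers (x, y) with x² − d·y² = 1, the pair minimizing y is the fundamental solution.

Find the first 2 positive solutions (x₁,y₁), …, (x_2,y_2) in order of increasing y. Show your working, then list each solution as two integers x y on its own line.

[19; 1,1,1,1,1,…,1,1,38] for √385; ℓ=16 ⇒ convergent index 15
a_0=19:  p_0=19·1+0=19,  q_0=19·0+1=1
a_1=1:  p_1=1·19+1=20,  q_1=1·1+0=1
a_2=1:  p_2=1·20+19=39,  q_2=1·1+1=2
…
a_6=3:  p_6=3·157+98=569,  q_6=3·8+5=29
…
a_9=1:  p_9=1·2021+726=2747,  q_9=1·103+37=140
a_10=3:  p_10=3·2747+2021=10262,  q_10=3·140+103=523
a_11=1:  p_11=1·10262+2747=13009,  q_11=1·523+140=663
a_12=1:  p_12=1·13009+10262=23271,  q_12=1·663+523=1186
a_13=1:  p_13=1·23271+13009=36280,  q_13=1·1186+663=1849
a_14=1:  p_14=1·36280+23271=59551,  q_14=1·1849+1186=3035
a_15=1:  p_15=1·59551+36280=95831,  q_15=1·3035+1849=4884
(x₁, y₁) = (95831, 4884);  95831² − 385·4884² = 1 ✓
(95831+4884√385)^2 = 18367161121 + 936077208√385

95831 4884
18367161121 936077208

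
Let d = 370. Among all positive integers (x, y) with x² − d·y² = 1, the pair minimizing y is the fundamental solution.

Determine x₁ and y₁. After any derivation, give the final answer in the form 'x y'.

213859 11118

√370 → a₀=19, period (4,4,38); ℓ=3 odd so k=5
a_0=19:  p_0=19·1+0=19,  q_0=19·0+1=1
a_1=4:  p_1=4·19+1=77,  q_1=4·1+0=4
a_2=4:  p_2=4·77+19=327,  q_2=4·4+1=17
a_3=38:  p_3=38·327+77=12503,  q_3=38·17+4=650
a_4=4:  p_4=4·12503+327=50339,  q_4=4·650+17=2617
a_5=4:  p_5=4·50339+12503=213859,  q_5=4·2617+650=11118
→ (213859, 11118).  Check: 213859²=45735671881, 370·11118²=45735671880, difference 1.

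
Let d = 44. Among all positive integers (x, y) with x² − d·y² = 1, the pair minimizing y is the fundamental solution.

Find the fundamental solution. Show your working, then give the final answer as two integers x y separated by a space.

d=44: √d = [6; 1,1,1,2,1,1,1,12] (ℓ=8, even), read p_7/q_7
k=0  a_k=6  p_k/q_k = 6/1
…
k=2  a_k=1  p_k/q_k = 13/2
…
k=6  a_k=1  p_k/q_k = 126/19
k=7  a_k=1  p_k/q_k = 199/30
(x₁, y₁) = (199, 30);  199² − 44·30² = 1 ✓

199 30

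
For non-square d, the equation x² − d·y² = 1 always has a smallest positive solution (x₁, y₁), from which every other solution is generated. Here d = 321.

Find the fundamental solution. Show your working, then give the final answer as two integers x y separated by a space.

215 12

[17; 1,10,1,34] for √321; ℓ=4 ⇒ convergent index 3
k=0  a_k=17  p_k/q_k = 17/1
k=1  a_k=1  p_k/q_k = 18/1
k=2  a_k=10  p_k/q_k = 197/11
k=3  a_k=1  p_k/q_k = 215/12
(x₁, y₁) = (215, 12);  215² − 321·12² = 1 ✓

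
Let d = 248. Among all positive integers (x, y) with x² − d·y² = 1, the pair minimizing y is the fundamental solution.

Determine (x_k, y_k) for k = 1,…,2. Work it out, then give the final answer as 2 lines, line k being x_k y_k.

63 4
7937 504

√248 = [15; 1,2,1,30, …], period ℓ=4 (even) → k=3
a_0=15:  p_0=15·1+0=15,  q_0=15·0+1=1
a_1=1:  p_1=1·15+1=16,  q_1=1·1+0=1
a_2=2:  p_2=2·16+15=47,  q_2=2·1+1=3
a_3=1:  p_3=1·47+16=63,  q_3=1·3+1=4
fundamental: x₁=63, y₁=4  (since 3969 − 248·16 = 1)
(63+4√248)^2 = 7937 + 504√248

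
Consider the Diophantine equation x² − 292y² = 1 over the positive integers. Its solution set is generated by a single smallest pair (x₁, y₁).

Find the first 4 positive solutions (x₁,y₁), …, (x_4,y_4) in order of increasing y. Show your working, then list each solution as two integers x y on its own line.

2281249 133500
10408194000001 609093483000
47487364308614281249 2778987798000400500
216661004683313632776000001 12679126270400622186966000

[17; 11,2,1,3,8,3,1,2,11,34] for √292; ℓ=10 ⇒ convergent index 9
k=0  a_k=17  p_k/q_k = 17/1
…
k=8  a_k=2  p_k/q_k = 200767/11749
k=9  a_k=11  p_k/q_k = 2281249/133500
→ (2281249, 133500).  Check: 2281249²=5204097000001, 292·133500²=5204097000000, difference 1.
k=2:  x_2 = 2281249·2281249+292·133500·133500 = 10408194000001,  y_2 = 2281249·133500+133500·2281249 = 609093483000
k=3:  x_3 = 2281249·10408194000001+292·133500·609093483000 = 47487364308614281249,  y_3 = 2281249·609093483000+133500·10408194000001 = 2778987798000400500
k=4:  x_4 = 2281249·47487364308614281249+292·133500·2778987798000400500 = 216661004683313632776000001,  y_4 = 2281249·2778987798000400500+133500·47487364308614281249 = 12679126270400622186966000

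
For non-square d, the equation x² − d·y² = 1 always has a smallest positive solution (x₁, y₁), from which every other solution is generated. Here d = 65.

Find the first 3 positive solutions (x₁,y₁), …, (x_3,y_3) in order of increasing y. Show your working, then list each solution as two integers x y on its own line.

d=65: √d = [8; 16] (ℓ=1, odd), read p_1/q_1
i=0: a=8 ⇒ p=8, q=1
i=1: a=16 ⇒ p=129, q=16
fundamental: x₁=129, y₁=16  (since 16641 − 65·256 = 1)
k=2:  x_2 = 129·129+65·16·16 = 33281,  y_2 = 129·16+16·129 = 4128
k=3:  x_3 = 129·33281+65·16·4128 = 8586369,  y_3 = 129·4128+16·33281 = 1065008

129 16
33281 4128
8586369 1065008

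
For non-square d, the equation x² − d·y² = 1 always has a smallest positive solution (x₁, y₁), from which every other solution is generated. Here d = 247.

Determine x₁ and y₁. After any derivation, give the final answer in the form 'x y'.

√247 = [15; 1,2,1,1,9,1,9,1,1,2,1,30, …], period ℓ=12 (even) → k=11
a_0=15:  p_0=15·1+0=15,  q_0=15·0+1=1
a_1=1:  p_1=1·15+1=16,  q_1=1·1+0=1
a_2=2:  p_2=2·16+15=47,  q_2=2·1+1=3
…
a_4=1:  p_4=1·63+47=110,  q_4=1·4+3=7
a_5=9:  p_5=9·110+63=1053,  q_5=9·7+4=67
…
a_8=1:  p_8=1·11520+1163=12683,  q_8=1·733+74=807
a_9=1:  p_9=1·12683+11520=24203,  q_9=1·807+733=1540
a_10=2:  p_10=2·24203+12683=61089,  q_10=2·1540+807=3887
a_11=1:  p_11=1·61089+24203=85292,  q_11=1·3887+1540=5427
fundamental: x₁=85292, y₁=5427  (since 7274725264 − 247·29452329 = 1)

85292 5427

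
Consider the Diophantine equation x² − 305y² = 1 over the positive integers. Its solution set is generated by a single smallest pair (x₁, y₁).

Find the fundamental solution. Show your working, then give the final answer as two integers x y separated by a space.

√305 = [17; 2,6,2,34, …], period ℓ=4 (even) → k=3
i=0: a=17 ⇒ p=17, q=1
i=1: a=2 ⇒ p=35, q=2
i=2: a=6 ⇒ p=227, q=13
i=3: a=2 ⇒ p=489, q=28
→ (489, 28).  Check: 489²=239121, 305·28²=239120, difference 1.

489 28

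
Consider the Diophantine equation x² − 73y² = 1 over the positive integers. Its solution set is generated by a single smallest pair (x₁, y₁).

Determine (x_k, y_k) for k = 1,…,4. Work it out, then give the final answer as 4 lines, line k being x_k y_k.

2281249 267000
10408194000001 1218186966000
47487364308614281249 5557975596000801000
216661004683313632776000001 25358252540801244373932000

√73 → a₀=8, period (1,1,5,5,1,1,16); ℓ=7 odd so k=13
i=0: a=8 ⇒ p=8, q=1
…
i=3: a=5 ⇒ p=94, q=11
i=4: a=5 ⇒ p=487, q=57
…
i=6: a=1 ⇒ p=1068, q=125
…
i=12: a=1 ⇒ p=1241008, q=145249
i=13: a=1 ⇒ p=2281249, q=267000
fundamental: x₁=2281249, y₁=267000  (since 5204097000001 − 73·71289000000 = 1)
(x_2, y_2) = (2281249·2281249 + 73·267000·267000, 2281249·267000 + 267000·2281249) = (10408194000001, 1218186966000)
(x_3, y_3) = (2281249·10408194000001 + 73·267000·1218186966000, 2281249·1218186966000 + 267000·10408194000001) = (47487364308614281249, 5557975596000801000)
(x_4, y_4) = (2281249·47487364308614281249 + 73·267000·5557975596000801000, 2281249·5557975596000801000 + 267000·47487364308614281249) = (216661004683313632776000001, 25358252540801244373932000)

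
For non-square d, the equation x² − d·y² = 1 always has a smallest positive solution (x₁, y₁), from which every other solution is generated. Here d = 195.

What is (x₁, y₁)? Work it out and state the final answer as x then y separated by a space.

14 1

√195 → a₀=13, period (1,26); ℓ=2 even so k=1
k=0  a_k=13  p_k/q_k = 13/1
k=1  a_k=1  p_k/q_k = 14/1
(x₁, y₁) = (14, 1);  14² − 195·1² = 1 ✓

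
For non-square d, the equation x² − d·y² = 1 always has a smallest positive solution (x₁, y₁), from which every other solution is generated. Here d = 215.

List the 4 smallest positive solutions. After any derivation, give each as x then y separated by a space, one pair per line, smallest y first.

44 3
3871 264
340604 23229
29969281 2043888

√215 → a₀=14, period (1,1,1,28); ℓ=4 even so k=3
i=0: a=14 ⇒ p=14, q=1
…
i=2: a=1 ⇒ p=29, q=2
i=3: a=1 ⇒ p=44, q=3
fundamental: x₁=44, y₁=3  (since 1936 − 215·9 = 1)
(44+3√215)^2 = 3871 + 264√215
(44+3√215)^3 = 340604 + 23229√215
(44+3√215)^4 = 29969281 + 2043888√215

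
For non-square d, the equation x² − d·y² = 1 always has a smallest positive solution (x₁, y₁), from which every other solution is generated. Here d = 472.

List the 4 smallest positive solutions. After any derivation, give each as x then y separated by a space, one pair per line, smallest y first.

√472 → a₀=21, period (1,2,1,1,1,…,2,1,42); ℓ=14 even so k=13
k=0  a_k=21  p_k/q_k = 21/1
…
k=2  a_k=2  p_k/q_k = 65/3
k=3  a_k=1  p_k/q_k = 87/4
…
k=5  a_k=1  p_k/q_k = 239/11
…
k=8  a_k=4  p_k/q_k = 24224/1115
…
k=12  a_k=2  p_k/q_k = 222687/10250
k=13  a_k=1  p_k/q_k = 306917/14127
(x₁, y₁) = (306917, 14127);  306917² − 472·14127² = 1 ✓
(306917+14127√472)^2 = 188396089777 + 8671632918√472
(306917+14127√472)^3 = 115643925371868101 + 5322943120573485√472
(306917+14127√472)^4 = 70986173286526887819457 + 3267403467465432958572√472

306917 14127
188396089777 8671632918
115643925371868101 5322943120573485
70986173286526887819457 3267403467465432958572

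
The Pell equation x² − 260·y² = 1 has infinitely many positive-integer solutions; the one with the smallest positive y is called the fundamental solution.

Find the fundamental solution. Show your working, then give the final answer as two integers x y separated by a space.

129 8

[16; 8,32] for √260; ℓ=2 ⇒ convergent index 1
a_0=16:  p_0=16·1+0=16,  q_0=16·0+1=1
a_1=8:  p_1=8·16+1=129,  q_1=8·1+0=8
(x₁, y₁) = (129, 8);  129² − 260·8² = 1 ✓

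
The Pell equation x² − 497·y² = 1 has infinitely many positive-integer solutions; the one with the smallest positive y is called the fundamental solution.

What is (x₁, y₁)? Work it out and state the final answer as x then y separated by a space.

√497 = [22; 3,2,2,5,6,5,2,2,3,44, …], period ℓ=10 (even) → k=9
step 0: (22, 1)  from 22·(1,0) + (0,1)
…
step 2: (156, 7)  from 2·(67,3) + (22,1)
step 3: (379, 17)  from 2·(156,7) + (67,3)
step 4: (2051, 92)  from 5·(379,17) + (156,7)
…
step 6: (65476, 2937)  from 5·(12685,569) + (2051,92)
step 7: (143637, 6443)  from 2·(65476,2937) + (12685,569)
step 8: (352750, 15823)  from 2·(143637,6443) + (65476,2937)
step 9: (1201887, 53912)  from 3·(352750,15823) + (143637,6443)
fundamental: x₁=1201887, y₁=53912  (since 1444532360769 − 497·2906503744 = 1)

1201887 53912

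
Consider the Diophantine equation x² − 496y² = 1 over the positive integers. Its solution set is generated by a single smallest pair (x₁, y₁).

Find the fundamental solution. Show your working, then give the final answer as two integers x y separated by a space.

4620799 207480

√496 = [22; 3,1,2,4,1,…,1,3,44, …], period ℓ=16 (even) → k=15
i=0: a=22 ⇒ p=22, q=1
i=1: a=3 ⇒ p=67, q=3
i=2: a=1 ⇒ p=89, q=4
i=3: a=2 ⇒ p=245, q=11
i=4: a=4 ⇒ p=1069, q=48
i=5: a=1 ⇒ p=1314, q=59
i=6: a=1 ⇒ p=2383, q=107
i=7: a=2 ⇒ p=6080, q=273
i=8: a=2 ⇒ p=14543, q=653
…
i=11: a=1 ⇒ p=84875, q=3811
i=12: a=4 ⇒ p=389209, q=17476
i=13: a=2 ⇒ p=863293, q=38763
i=14: a=1 ⇒ p=1252502, q=56239
i=15: a=3 ⇒ p=4620799, q=207480
(x₁, y₁) = (4620799, 207480);  4620799² − 496·207480² = 1 ✓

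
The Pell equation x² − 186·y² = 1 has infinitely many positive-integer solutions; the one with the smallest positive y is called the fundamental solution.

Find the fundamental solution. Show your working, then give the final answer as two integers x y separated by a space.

7501 550

√186 → a₀=13, period (1,1,1,3,4,3,1,1,1,26); ℓ=10 even so k=9
a_0=13:  p_0=13·1+0=13,  q_0=13·0+1=1
a_1=1:  p_1=1·13+1=14,  q_1=1·1+0=1
a_2=1:  p_2=1·14+13=27,  q_2=1·1+1=2
a_3=1:  p_3=1·27+14=41,  q_3=1·2+1=3
a_4=3:  p_4=3·41+27=150,  q_4=3·3+2=11
a_5=4:  p_5=4·150+41=641,  q_5=4·11+3=47
a_6=3:  p_6=3·641+150=2073,  q_6=3·47+11=152
a_7=1:  p_7=1·2073+641=2714,  q_7=1·152+47=199
a_8=1:  p_8=1·2714+2073=4787,  q_8=1·199+152=351
a_9=1:  p_9=1·4787+2714=7501,  q_9=1·351+199=550
→ (7501, 550).  Check: 7501²=56265001, 186·550²=56265000, difference 1.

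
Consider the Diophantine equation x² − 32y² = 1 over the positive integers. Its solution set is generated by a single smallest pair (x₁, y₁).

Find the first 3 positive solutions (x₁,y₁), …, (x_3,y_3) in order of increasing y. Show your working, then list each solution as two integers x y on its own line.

d=32: √d = [5; 1,1,1,10] (ℓ=4, even), read p_3/q_3
k=0  a_k=5  p_k/q_k = 5/1
k=1  a_k=1  p_k/q_k = 6/1
k=2  a_k=1  p_k/q_k = 11/2
k=3  a_k=1  p_k/q_k = 17/3
fundamental: x₁=17, y₁=3  (since 289 − 32·9 = 1)
n=2: (17,3)∘(17,3) = (17·17+32·3·3, 17·3+3·17) = (577,102)
n=3: (577,102)∘(17,3) = (17·577+32·3·102, 17·102+3·577) = (19601,3465)

17 3
577 102
19601 3465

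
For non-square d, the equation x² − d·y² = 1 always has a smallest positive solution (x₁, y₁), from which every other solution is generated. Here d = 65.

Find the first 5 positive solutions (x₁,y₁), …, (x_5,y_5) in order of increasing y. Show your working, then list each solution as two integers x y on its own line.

d=65: √d = [8; 16] (ℓ=1, odd), read p_1/q_1
k=0  a_k=8  p_k/q_k = 8/1
k=1  a_k=16  p_k/q_k = 129/16
fundamental: x₁=129, y₁=16  (since 16641 − 65·256 = 1)
n=2: (129,16)∘(129,16) = (129·129+65·16·16, 129·16+16·129) = (33281,4128)
n=3: (33281,4128)∘(129,16) = (129·33281+65·16·4128, 129·4128+16·33281) = (8586369,1065008)
n=4: (8586369,1065008)∘(129,16) = (129·8586369+65·16·1065008, 129·1065008+16·8586369) = (2215249921,274767936)
n=5: (2215249921,274767936)∘(129,16) = (129·2215249921+65·16·274767936, 129·274767936+16·2215249921) = (571525893249,70889062480)

129 16
33281 4128
8586369 1065008
2215249921 274767936
571525893249 70889062480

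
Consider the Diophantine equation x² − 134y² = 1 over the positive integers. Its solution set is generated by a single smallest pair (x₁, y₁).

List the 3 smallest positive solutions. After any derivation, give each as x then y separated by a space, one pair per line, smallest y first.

√134 → a₀=11, period (1,1,2,1,3,…,1,1,22); ℓ=14 even so k=13
k=0  a_k=11  p_k/q_k = 11/1
k=1  a_k=1  p_k/q_k = 12/1
k=2  a_k=1  p_k/q_k = 23/2
k=3  a_k=2  p_k/q_k = 58/5
k=4  a_k=1  p_k/q_k = 81/7
…
k=6  a_k=1  p_k/q_k = 382/33
…
k=8  a_k=1  p_k/q_k = 4503/389
…
k=10  a_k=1  p_k/q_k = 22133/1912
k=11  a_k=2  p_k/q_k = 61896/5347
k=12  a_k=1  p_k/q_k = 84029/7259
k=13  a_k=1  p_k/q_k = 145925/12606
(x₁, y₁) = (145925, 12606);  145925² − 134·12606² = 1 ✓
(145925+12606√134)^2 = 42588211249 + 3679061100√134
(145925+12606√134)^3 = 12429369452874725 + 1073733982022394√134

145925 12606
42588211249 3679061100
12429369452874725 1073733982022394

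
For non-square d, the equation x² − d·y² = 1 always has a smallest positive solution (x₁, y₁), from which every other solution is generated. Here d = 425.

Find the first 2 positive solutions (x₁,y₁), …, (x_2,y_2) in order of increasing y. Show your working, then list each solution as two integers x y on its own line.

√425 → a₀=20, period (1,1,1,1,1,1,40); ℓ=7 odd so k=13
i=0: a=20 ⇒ p=20, q=1
i=1: a=1 ⇒ p=21, q=1
i=2: a=1 ⇒ p=41, q=2
…
i=4: a=1 ⇒ p=103, q=5
i=5: a=1 ⇒ p=165, q=8
i=6: a=1 ⇒ p=268, q=13
…
i=9: a=1 ⇒ p=22038, q=1069
…
i=12: a=1 ⇒ p=88420, q=4289
i=13: a=1 ⇒ p=143649, q=6968
(x₁, y₁) = (143649, 6968);  143649² − 425·6968² = 1 ✓
(143649+6968√425)^2 = 41270070401 + 2001892464√425

143649 6968
41270070401 2001892464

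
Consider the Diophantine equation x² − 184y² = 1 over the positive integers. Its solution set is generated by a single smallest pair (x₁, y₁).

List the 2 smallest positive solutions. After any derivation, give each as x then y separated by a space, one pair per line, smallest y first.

√184 → a₀=13, period (1,1,3,2,1,2,1,2,3,1,1,26); ℓ=12 even so k=11
step 0: (13, 1)  from 13·(1,0) + (0,1)
step 1: (14, 1)  from 1·(13,1) + (1,0)
step 2: (27, 2)  from 1·(14,1) + (13,1)
…
step 4: (217, 16)  from 2·(95,7) + (27,2)
step 5: (312, 23)  from 1·(217,16) + (95,7)
step 6: (841, 62)  from 2·(312,23) + (217,16)
step 7: (1153, 85)  from 1·(841,62) + (312,23)
step 8: (3147, 232)  from 2·(1153,85) + (841,62)
step 9: (10594, 781)  from 3·(3147,232) + (1153,85)
step 10: (13741, 1013)  from 1·(10594,781) + (3147,232)
step 11: (24335, 1794)  from 1·(13741,1013) + (10594,781)
(x₁, y₁) = (24335, 1794);  24335² − 184·1794² = 1 ✓
(24335+1794√184)^2 = 1184384449 + 87313980√184

24335 1794
1184384449 87313980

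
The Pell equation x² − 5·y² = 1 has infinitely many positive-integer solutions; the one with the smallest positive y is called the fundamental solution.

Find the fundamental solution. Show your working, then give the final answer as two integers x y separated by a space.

9 4

[2; 4] for √5; ℓ=1 ⇒ convergent index 1
step 0: (2, 1)  from 2·(1,0) + (0,1)
step 1: (9, 4)  from 4·(2,1) + (1,0)
fundamental: x₁=9, y₁=4  (since 81 − 5·16 = 1)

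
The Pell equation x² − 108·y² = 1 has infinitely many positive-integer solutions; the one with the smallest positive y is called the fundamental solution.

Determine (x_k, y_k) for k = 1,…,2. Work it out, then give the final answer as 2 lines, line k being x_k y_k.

1351 130
3650401 351260

[10; 2,1,1,4,1,1,2,20] for √108; ℓ=8 ⇒ convergent index 7
k=0  a_k=10  p_k/q_k = 10/1
k=1  a_k=2  p_k/q_k = 21/2
k=2  a_k=1  p_k/q_k = 31/3
…
k=4  a_k=4  p_k/q_k = 239/23
k=5  a_k=1  p_k/q_k = 291/28
k=6  a_k=1  p_k/q_k = 530/51
k=7  a_k=2  p_k/q_k = 1351/130
(x₁, y₁) = (1351, 130);  1351² − 108·130² = 1 ✓
k=2:  x_2 = 1351·1351+108·130·130 = 3650401,  y_2 = 1351·130+130·1351 = 351260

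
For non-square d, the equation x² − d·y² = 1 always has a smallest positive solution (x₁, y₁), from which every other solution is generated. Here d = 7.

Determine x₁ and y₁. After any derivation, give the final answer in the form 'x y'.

[2; 1,1,1,4] for √7; ℓ=4 ⇒ convergent index 3
i=0: a=2 ⇒ p=2, q=1
…
i=2: a=1 ⇒ p=5, q=2
i=3: a=1 ⇒ p=8, q=3
→ (8, 3).  Check: 8²=64, 7·3²=63, difference 1.

8 3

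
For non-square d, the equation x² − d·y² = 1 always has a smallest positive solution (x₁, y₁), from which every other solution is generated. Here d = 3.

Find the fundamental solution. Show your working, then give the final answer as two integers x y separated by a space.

√3 = [1; 1,2, …], period ℓ=2 (even) → k=1
a_0=1:  p_0=1·1+0=1,  q_0=1·0+1=1
a_1=1:  p_1=1·1+1=2,  q_1=1·1+0=1
→ (2, 1).  Check: 2²=4, 3·1²=3, difference 1.

2 1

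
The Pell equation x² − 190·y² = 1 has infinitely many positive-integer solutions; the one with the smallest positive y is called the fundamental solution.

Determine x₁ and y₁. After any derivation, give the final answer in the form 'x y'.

52021 3774

√190 → a₀=13, period (1,3,1,1,1,…,3,1,26); ℓ=14 even so k=13
i=0: a=13 ⇒ p=13, q=1
i=1: a=1 ⇒ p=14, q=1
…
i=9: a=1 ⇒ p=4149, q=301
…
i=12: a=3 ⇒ p=40787, q=2959
i=13: a=1 ⇒ p=52021, q=3774
→ (52021, 3774).  Check: 52021²=2706184441, 190·3774²=2706184440, difference 1.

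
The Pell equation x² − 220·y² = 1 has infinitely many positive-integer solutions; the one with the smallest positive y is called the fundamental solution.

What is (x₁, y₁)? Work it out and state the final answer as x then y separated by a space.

d=220: √d = [14; 1,4,1,28] (ℓ=4, even), read p_3/q_3
i=0: a=14 ⇒ p=14, q=1
i=1: a=1 ⇒ p=15, q=1
i=2: a=4 ⇒ p=74, q=5
i=3: a=1 ⇒ p=89, q=6
→ (89, 6).  Check: 89²=7921, 220·6²=7920, difference 1.

89 6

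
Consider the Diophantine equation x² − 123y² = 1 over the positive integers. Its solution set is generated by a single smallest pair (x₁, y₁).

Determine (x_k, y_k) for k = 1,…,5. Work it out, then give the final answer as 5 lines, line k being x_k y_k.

122 11
29767 2684
7263026 654885
1772148577 159789256
432396989762 38987923579

√123 → a₀=11, period (11,22); ℓ=2 even so k=1
k=0  a_k=11  p_k/q_k = 11/1
k=1  a_k=11  p_k/q_k = 122/11
fundamental: x₁=122, y₁=11  (since 14884 − 123·121 = 1)
(x_2, y_2) = (122·122 + 123·11·11, 122·11 + 11·122) = (29767, 2684)
(x_3, y_3) = (122·29767 + 123·11·2684, 122·2684 + 11·29767) = (7263026, 654885)
(x_4, y_4) = (122·7263026 + 123·11·654885, 122·654885 + 11·7263026) = (1772148577, 159789256)
(x_5, y_5) = (122·1772148577 + 123·11·159789256, 122·159789256 + 11·1772148577) = (432396989762, 38987923579)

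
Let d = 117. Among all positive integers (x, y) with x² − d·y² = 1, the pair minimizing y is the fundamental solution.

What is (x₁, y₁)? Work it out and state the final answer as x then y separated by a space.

649 60

√117 = [10; 1,4,2,4,1,20, …], period ℓ=6 (even) → k=5
a_0=10:  p_0=10·1+0=10,  q_0=10·0+1=1
a_1=1:  p_1=1·10+1=11,  q_1=1·1+0=1
…
a_3=2:  p_3=2·54+11=119,  q_3=2·5+1=11
a_4=4:  p_4=4·119+54=530,  q_4=4·11+5=49
a_5=1:  p_5=1·530+119=649,  q_5=1·49+11=60
fundamental: x₁=649, y₁=60  (since 421201 − 117·3600 = 1)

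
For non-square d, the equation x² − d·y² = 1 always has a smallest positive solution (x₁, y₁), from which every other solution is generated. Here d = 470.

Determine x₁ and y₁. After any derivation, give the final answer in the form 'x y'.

1691 78

√470 → a₀=21, period (1,2,8,2,1,42); ℓ=6 even so k=5
step 0: (21, 1)  from 21·(1,0) + (0,1)
step 1: (22, 1)  from 1·(21,1) + (1,0)
step 2: (65, 3)  from 2·(22,1) + (21,1)
step 3: (542, 25)  from 8·(65,3) + (22,1)
step 4: (1149, 53)  from 2·(542,25) + (65,3)
step 5: (1691, 78)  from 1·(1149,53) + (542,25)
→ (1691, 78).  Check: 1691²=2859481, 470·78²=2859480, difference 1.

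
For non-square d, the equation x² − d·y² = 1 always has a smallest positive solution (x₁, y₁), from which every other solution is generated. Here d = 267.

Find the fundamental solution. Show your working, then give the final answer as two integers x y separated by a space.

2402 147

d=267: √d = [16; 2,1,15,1,2,32] (ℓ=6, even), read p_5/q_5
k=0  a_k=16  p_k/q_k = 16/1
…
k=4  a_k=1  p_k/q_k = 817/50
k=5  a_k=2  p_k/q_k = 2402/147
(x₁, y₁) = (2402, 147);  2402² − 267·147² = 1 ✓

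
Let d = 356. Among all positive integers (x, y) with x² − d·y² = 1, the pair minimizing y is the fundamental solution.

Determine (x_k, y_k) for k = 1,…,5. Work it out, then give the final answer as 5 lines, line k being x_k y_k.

500001 26500
500002000001 26500053000
500003000004500001 26500106000079500
500004000010000008000001 26500159000265000106000
500005000017500025000012500001 26500212000556500530000132500

d=356: √d = [18; 1,6,1,1,2,…,6,1,36] (ℓ=14, even), read p_13/q_13
k=0  a_k=18  p_k/q_k = 18/1
k=1  a_k=1  p_k/q_k = 19/1
…
k=3  a_k=1  p_k/q_k = 151/8
k=4  a_k=1  p_k/q_k = 283/15
…
k=7  a_k=8  p_k/q_k = 8717/462
k=8  a_k=1  p_k/q_k = 9717/515
k=9  a_k=2  p_k/q_k = 28151/1492
k=10  a_k=1  p_k/q_k = 37868/2007
…
k=12  a_k=6  p_k/q_k = 433982/23001
k=13  a_k=1  p_k/q_k = 500001/26500
fundamental: x₁=500001, y₁=26500  (since 250001000001 − 356·702250000 = 1)
n=2: (500001,26500)∘(500001,26500) = (500001·500001+356·26500·26500, 500001·26500+26500·500001) = (500002000001,26500053000)
n=3: (500002000001,26500053000)∘(500001,26500) = (500001·500002000001+356·26500·26500053000, 500001·26500053000+26500·500002000001) = (500003000004500001,26500106000079500)
n=4: (500003000004500001,26500106000079500)∘(500001,26500) = (500001·500003000004500001+356·26500·26500106000079500, 500001·26500106000079500+26500·500003000004500001) = (500004000010000008000001,26500159000265000106000)
n=5: (500004000010000008000001,26500159000265000106000)∘(500001,26500) = (500001·500004000010000008000001+356·26500·26500159000265000106000, 500001·26500159000265000106000+26500·500004000010000008000001) = (500005000017500025000012500001,26500212000556500530000132500)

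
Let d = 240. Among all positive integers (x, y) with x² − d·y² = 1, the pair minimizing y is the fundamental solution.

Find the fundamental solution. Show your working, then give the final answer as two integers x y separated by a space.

√240 → a₀=15, period (2,30); ℓ=2 even so k=1
step 0: (15, 1)  from 15·(1,0) + (0,1)
step 1: (31, 2)  from 2·(15,1) + (1,0)
→ (31, 2).  Check: 31²=961, 240·2²=960, difference 1.

31 2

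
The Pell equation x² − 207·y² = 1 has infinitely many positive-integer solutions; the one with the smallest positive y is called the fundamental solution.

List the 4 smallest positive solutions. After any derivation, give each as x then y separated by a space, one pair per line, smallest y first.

√207 = [14; 2,1,1,2,1,1,2,28, …], period ℓ=8 (even) → k=7
i=0: a=14 ⇒ p=14, q=1
…
i=2: a=1 ⇒ p=43, q=3
i=3: a=1 ⇒ p=72, q=5
…
i=5: a=1 ⇒ p=259, q=18
i=6: a=1 ⇒ p=446, q=31
i=7: a=2 ⇒ p=1151, q=80
→ (1151, 80).  Check: 1151²=1324801, 207·80²=1324800, difference 1.
(x_2, y_2) = (1151·1151 + 207·80·80, 1151·80 + 80·1151) = (2649601, 184160)
(x_3, y_3) = (1151·2649601 + 207·80·184160, 1151·184160 + 80·2649601) = (6099380351, 423936240)
(x_4, y_4) = (1151·6099380351 + 207·80·423936240, 1151·423936240 + 80·6099380351) = (14040770918401, 975901040320)

1151 80
2649601 184160
6099380351 423936240
14040770918401 975901040320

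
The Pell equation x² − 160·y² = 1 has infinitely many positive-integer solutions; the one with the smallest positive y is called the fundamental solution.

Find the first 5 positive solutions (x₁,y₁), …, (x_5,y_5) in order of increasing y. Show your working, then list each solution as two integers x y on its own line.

√160 = [12; 1,1,1,5,1,1,1,24, …], period ℓ=8 (even) → k=7
k=0  a_k=12  p_k/q_k = 12/1
…
k=2  a_k=1  p_k/q_k = 25/2
k=3  a_k=1  p_k/q_k = 38/3
k=4  a_k=5  p_k/q_k = 215/17
k=5  a_k=1  p_k/q_k = 253/20
k=6  a_k=1  p_k/q_k = 468/37
k=7  a_k=1  p_k/q_k = 721/57
(x₁, y₁) = (721, 57);  721² − 160·57² = 1 ✓
n=2: (721,57)∘(721,57) = (721·721+160·57·57, 721·57+57·721) = (1039681,82194)
n=3: (1039681,82194)∘(721,57) = (721·1039681+160·57·82194, 721·82194+57·1039681) = (1499219281,118523691)
n=4: (1499219281,118523691)∘(721,57) = (721·1499219281+160·57·118523691, 721·118523691+57·1499219281) = (2161873163521,170911080228)
n=5: (2161873163521,170911080228)∘(721,57) = (721·2161873163521+160·57·170911080228, 721·170911080228+57·2161873163521) = (3117419602578001,246453659165085)

721 57
1039681 82194
1499219281 118523691
2161873163521 170911080228
3117419602578001 246453659165085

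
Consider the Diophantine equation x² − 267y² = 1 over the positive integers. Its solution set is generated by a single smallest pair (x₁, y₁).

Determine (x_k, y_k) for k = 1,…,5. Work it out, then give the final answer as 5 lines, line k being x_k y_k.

√267 = [16; 2,1,15,1,2,32, …], period ℓ=6 (even) → k=5
step 0: (16, 1)  from 16·(1,0) + (0,1)
…
step 2: (49, 3)  from 1·(33,2) + (16,1)
…
step 4: (817, 50)  from 1·(768,47) + (49,3)
step 5: (2402, 147)  from 2·(817,50) + (768,47)
fundamental: x₁=2402, y₁=147  (since 5769604 − 267·21609 = 1)
(x_2, y_2) = (2402·2402 + 267·147·147, 2402·147 + 147·2402) = (11539207, 706188)
(x_3, y_3) = (2402·11539207 + 267·147·706188, 2402·706188 + 147·11539207) = (55434348026, 3392527005)
(x_4, y_4) = (2402·55434348026 + 267·147·3392527005, 2402·3392527005 + 147·55434348026) = (266306596377697, 16297699025832)
(x_5, y_5) = (2402·266306596377697 + 267·147·16297699025832, 2402·16297699025832 + 147·266306596377697) = (1279336833564108362, 78294142727569923)

2402 147
11539207 706188
55434348026 3392527005
266306596377697 16297699025832
1279336833564108362 78294142727569923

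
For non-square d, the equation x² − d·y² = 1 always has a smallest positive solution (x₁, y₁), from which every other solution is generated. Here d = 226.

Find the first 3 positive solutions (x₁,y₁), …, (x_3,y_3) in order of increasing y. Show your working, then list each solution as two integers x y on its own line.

451 30
406801 27060
366934051 24408090

√226 → a₀=15, period (30); ℓ=1 odd so k=1
a_0=15:  p_0=15·1+0=15,  q_0=15·0+1=1
a_1=30:  p_1=30·15+1=451,  q_1=30·1+0=30
(x₁, y₁) = (451, 30);  451² − 226·30² = 1 ✓
n=2: (451,30)∘(451,30) = (451·451+226·30·30, 451·30+30·451) = (406801,27060)
n=3: (406801,27060)∘(451,30) = (451·406801+226·30·27060, 451·27060+30·406801) = (366934051,24408090)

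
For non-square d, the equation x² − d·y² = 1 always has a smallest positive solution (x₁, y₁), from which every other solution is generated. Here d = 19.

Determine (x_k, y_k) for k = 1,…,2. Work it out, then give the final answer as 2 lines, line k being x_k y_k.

[4; 2,1,3,1,2,8] for √19; ℓ=6 ⇒ convergent index 5
a_0=4:  p_0=4·1+0=4,  q_0=4·0+1=1
…
a_3=3:  p_3=3·13+9=48,  q_3=3·3+2=11
a_4=1:  p_4=1·48+13=61,  q_4=1·11+3=14
a_5=2:  p_5=2·61+48=170,  q_5=2·14+11=39
fundamental: x₁=170, y₁=39  (since 28900 − 19·1521 = 1)
n=2: (170,39)∘(170,39) = (170·170+19·39·39, 170·39+39·170) = (57799,13260)

170 39
57799 13260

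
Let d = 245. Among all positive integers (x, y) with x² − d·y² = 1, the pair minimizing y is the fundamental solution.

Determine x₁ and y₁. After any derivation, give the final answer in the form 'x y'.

51841 3312

√245 = [15; 1,1,1,7,6,7,1,1,1,30, …], period ℓ=10 (even) → k=9
step 0: (15, 1)  from 15·(1,0) + (0,1)
step 1: (16, 1)  from 1·(15,1) + (1,0)
step 2: (31, 2)  from 1·(16,1) + (15,1)
step 3: (47, 3)  from 1·(31,2) + (16,1)
…
step 5: (2207, 141)  from 6·(360,23) + (47,3)
step 6: (15809, 1010)  from 7·(2207,141) + (360,23)
step 7: (18016, 1151)  from 1·(15809,1010) + (2207,141)
step 8: (33825, 2161)  from 1·(18016,1151) + (15809,1010)
step 9: (51841, 3312)  from 1·(33825,2161) + (18016,1151)
fundamental: x₁=51841, y₁=3312  (since 2687489281 − 245·10969344 = 1)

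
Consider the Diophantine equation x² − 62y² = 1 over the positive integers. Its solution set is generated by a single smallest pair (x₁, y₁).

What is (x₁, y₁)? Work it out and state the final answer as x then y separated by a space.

√62 → a₀=7, period (1,6,1,14); ℓ=4 even so k=3
step 0: (7, 1)  from 7·(1,0) + (0,1)
step 1: (8, 1)  from 1·(7,1) + (1,0)
step 2: (55, 7)  from 6·(8,1) + (7,1)
step 3: (63, 8)  from 1·(55,7) + (8,1)
fundamental: x₁=63, y₁=8  (since 3969 − 62·64 = 1)

63 8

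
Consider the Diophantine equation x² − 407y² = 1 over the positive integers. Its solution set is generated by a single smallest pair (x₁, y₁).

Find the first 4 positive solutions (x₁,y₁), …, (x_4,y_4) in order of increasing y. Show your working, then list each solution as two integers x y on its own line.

√407 → a₀=20, period (5,1,2,1,5,40); ℓ=6 even so k=5
a_0=20:  p_0=20·1+0=20,  q_0=20·0+1=1
a_1=5:  p_1=5·20+1=101,  q_1=5·1+0=5
a_2=1:  p_2=1·101+20=121,  q_2=1·5+1=6
a_3=2:  p_3=2·121+101=343,  q_3=2·6+5=17
a_4=1:  p_4=1·343+121=464,  q_4=1·17+6=23
a_5=5:  p_5=5·464+343=2663,  q_5=5·23+17=132
→ (2663, 132).  Check: 2663²=7091569, 407·132²=7091568, difference 1.
(2663+132√407)^2 = 14183137 + 703032√407
(2663+132√407)^3 = 75539384999 + 3744348300√407
(2663+132√407)^4 = 402322750321537 + 19942398342768√407

2663 132
14183137 703032
75539384999 3744348300
402322750321537 19942398342768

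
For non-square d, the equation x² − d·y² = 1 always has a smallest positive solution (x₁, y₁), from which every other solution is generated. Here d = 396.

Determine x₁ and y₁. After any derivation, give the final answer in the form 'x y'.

[19; 1,8,1,38] for √396; ℓ=4 ⇒ convergent index 3
step 0: (19, 1)  from 19·(1,0) + (0,1)
…
step 2: (179, 9)  from 8·(20,1) + (19,1)
step 3: (199, 10)  from 1·(179,9) + (20,1)
(x₁, y₁) = (199, 10);  199² − 396·10² = 1 ✓

199 10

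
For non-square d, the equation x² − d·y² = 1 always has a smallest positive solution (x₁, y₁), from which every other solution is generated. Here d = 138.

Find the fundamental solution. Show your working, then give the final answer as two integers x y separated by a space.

√138 = [11; 1,2,1,22, …], period ℓ=4 (even) → k=3
i=0: a=11 ⇒ p=11, q=1
…
i=2: a=2 ⇒ p=35, q=3
i=3: a=1 ⇒ p=47, q=4
→ (47, 4).  Check: 47²=2209, 138·4²=2208, difference 1.

47 4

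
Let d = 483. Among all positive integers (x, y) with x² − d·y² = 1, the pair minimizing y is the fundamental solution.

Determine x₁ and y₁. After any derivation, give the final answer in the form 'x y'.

22 1

√483 → a₀=21, period (1,42); ℓ=2 even so k=1
a_0=21:  p_0=21·1+0=21,  q_0=21·0+1=1
a_1=1:  p_1=1·21+1=22,  q_1=1·1+0=1
→ (22, 1).  Check: 22²=484, 483·1²=483, difference 1.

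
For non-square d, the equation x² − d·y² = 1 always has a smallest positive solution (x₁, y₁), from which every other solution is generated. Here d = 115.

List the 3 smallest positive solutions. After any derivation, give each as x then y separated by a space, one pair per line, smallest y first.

1126 105
2535751 236460
5710510126 532507815

√115 → a₀=10, period (1,2,1,1,1,1,1,2,1,20); ℓ=10 even so k=9
k=0  a_k=10  p_k/q_k = 10/1
k=1  a_k=1  p_k/q_k = 11/1
…
k=3  a_k=1  p_k/q_k = 43/4
…
k=5  a_k=1  p_k/q_k = 118/11
…
k=7  a_k=1  p_k/q_k = 311/29
k=8  a_k=2  p_k/q_k = 815/76
k=9  a_k=1  p_k/q_k = 1126/105
fundamental: x₁=1126, y₁=105  (since 1267876 − 115·11025 = 1)
(1126+105√115)^2 = 2535751 + 236460√115
(1126+105√115)^3 = 5710510126 + 532507815√115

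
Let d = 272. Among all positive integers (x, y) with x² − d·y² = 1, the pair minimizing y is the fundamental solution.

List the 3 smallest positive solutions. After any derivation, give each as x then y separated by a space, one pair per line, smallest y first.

[16; 2,32] for √272; ℓ=2 ⇒ convergent index 1
a_0=16:  p_0=16·1+0=16,  q_0=16·0+1=1
a_1=2:  p_1=2·16+1=33,  q_1=2·1+0=2
fundamental: x₁=33, y₁=2  (since 1089 − 272·4 = 1)
k=2:  x_2 = 33·33+272·2·2 = 2177,  y_2 = 33·2+2·33 = 132
k=3:  x_3 = 33·2177+272·2·132 = 143649,  y_3 = 33·132+2·2177 = 8710

33 2
2177 132
143649 8710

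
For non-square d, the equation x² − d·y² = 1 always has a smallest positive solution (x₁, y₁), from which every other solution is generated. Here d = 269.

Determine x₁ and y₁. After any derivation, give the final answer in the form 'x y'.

d=269: √d = [16; 2,2,32] (ℓ=3, odd), read p_5/q_5
i=0: a=16 ⇒ p=16, q=1
i=1: a=2 ⇒ p=33, q=2
i=2: a=2 ⇒ p=82, q=5
…
i=4: a=2 ⇒ p=5396, q=329
i=5: a=2 ⇒ p=13449, q=820
fundamental: x₁=13449, y₁=820  (since 180875601 − 269·672400 = 1)

13449 820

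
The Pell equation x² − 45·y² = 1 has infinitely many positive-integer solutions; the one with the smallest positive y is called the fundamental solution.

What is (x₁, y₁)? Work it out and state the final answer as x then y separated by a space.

√45 = [6; 1,2,2,2,1,12, …], period ℓ=6 (even) → k=5
k=0  a_k=6  p_k/q_k = 6/1
k=1  a_k=1  p_k/q_k = 7/1
k=2  a_k=2  p_k/q_k = 20/3
…
k=4  a_k=2  p_k/q_k = 114/17
k=5  a_k=1  p_k/q_k = 161/24
fundamental: x₁=161, y₁=24  (since 25921 − 45·576 = 1)

161 24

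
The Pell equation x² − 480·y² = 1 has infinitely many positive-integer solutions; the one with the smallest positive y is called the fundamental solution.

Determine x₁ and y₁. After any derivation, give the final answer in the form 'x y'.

√480 → a₀=21, period (1,9,1,42); ℓ=4 even so k=3
i=0: a=21 ⇒ p=21, q=1
i=1: a=1 ⇒ p=22, q=1
i=2: a=9 ⇒ p=219, q=10
i=3: a=1 ⇒ p=241, q=11
(x₁, y₁) = (241, 11);  241² − 480·11² = 1 ✓

241 11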